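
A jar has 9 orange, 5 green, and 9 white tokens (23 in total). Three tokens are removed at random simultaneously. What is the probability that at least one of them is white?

201/253

Use the complement: P(at least one white) = 1 − P(no white).
P(none) = C(14,3)/C(23,3) = 364/1771.
So P = 1 − 364/1771 = 201/253 ≈ 0.7945.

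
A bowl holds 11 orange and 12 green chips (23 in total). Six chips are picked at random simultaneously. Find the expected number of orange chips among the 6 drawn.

By linearity of expectation, E[X] = Σ P(draw i is orange); by symmetry each draw (even without replacement) has P(orange) = 11/23.
E[X] = 6 · 11/23 = 66/23 ≈ 2.8696.

66/23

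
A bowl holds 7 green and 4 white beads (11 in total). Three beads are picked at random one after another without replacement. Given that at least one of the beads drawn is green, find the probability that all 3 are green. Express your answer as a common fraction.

P(all 3 green) = C(7,3)/C(11,3) = 7/33; P(at least one green) = 1 − C(4,3)/C(11,3) = 161/165.
Since 'all 3 green' ⊆ 'at least one green', P(all 3 | at least one) = 7/33 / 161/165 = 5/23 ≈ 0.2174.

5/23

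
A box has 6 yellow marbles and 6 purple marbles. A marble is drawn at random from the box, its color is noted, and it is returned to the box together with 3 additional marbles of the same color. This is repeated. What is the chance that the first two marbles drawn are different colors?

Either purple then yellow, or yellow then purple; after the first draw the total is 15.
P = (6/12)·(6/15) + (6/12)·(6/15) = 2/5 ≈ 0.4000.

2/5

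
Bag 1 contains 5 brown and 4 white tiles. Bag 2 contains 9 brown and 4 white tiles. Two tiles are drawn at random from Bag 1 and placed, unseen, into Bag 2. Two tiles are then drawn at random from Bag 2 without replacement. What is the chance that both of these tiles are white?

5/54

Condition on how many of the transferred tiles are white (from Bag 1: 4 white of 9; then Bag 2 has 15 total).
  0 white: C(4,0)C(5,2)/C(9,2) = 5/18; then P = C(4,2)/C(15,2) = 2/35
  1 white: C(4,1)C(5,1)/C(9,2) = 5/9; then P = C(5,2)/C(15,2) = 2/21
  2 white: C(4,2)C(5,0)/C(9,2) = 1/6; then P = C(6,2)/C(15,2) = 1/7
P(both white) = 5/54 ≈ 0.0926.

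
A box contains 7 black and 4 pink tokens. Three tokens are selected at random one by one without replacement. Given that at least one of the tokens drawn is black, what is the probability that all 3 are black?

P(all 3 black) = C(7,3)/C(11,3) = 7/33; P(at least one black) = 1 − C(4,3)/C(11,3) = 161/165.
Since 'all 3 black' ⊆ 'at least one black', P(all 3 | at least one) = 7/33 / 161/165 = 5/23 ≈ 0.2174.

5/23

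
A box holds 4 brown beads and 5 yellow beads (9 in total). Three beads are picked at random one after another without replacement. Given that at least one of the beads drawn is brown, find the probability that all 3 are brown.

P(all 3 brown) = C(4,3)/C(9,3) = 1/21; P(at least one brown) = 1 − C(5,3)/C(9,3) = 37/42.
Since 'all 3 brown' ⊆ 'at least one brown', P(all 3 | at least one) = 1/21 / 37/42 = 2/37 ≈ 0.0541.

2/37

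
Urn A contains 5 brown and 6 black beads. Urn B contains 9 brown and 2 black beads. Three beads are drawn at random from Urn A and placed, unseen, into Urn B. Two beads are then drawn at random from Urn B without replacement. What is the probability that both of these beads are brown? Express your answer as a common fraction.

Condition on how many of the transferred beads are brown (from Urn A: 5 brown of 11; then Urn B has 14 total).
  0 brown: C(5,0)C(6,3)/C(11,3) = 4/33; then P = C(9,2)/C(14,2) = 36/91
  1 brown: C(5,1)C(6,2)/C(11,3) = 5/11; then P = C(10,2)/C(14,2) = 45/91
  2 brown: C(5,2)C(6,1)/C(11,3) = 4/11; then P = C(11,2)/C(14,2) = 55/91
  3 brown: C(5,3)C(6,0)/C(11,3) = 2/33; then P = C(12,2)/C(14,2) = 66/91
P(both brown) = 537/1001 ≈ 0.5365.

537/1001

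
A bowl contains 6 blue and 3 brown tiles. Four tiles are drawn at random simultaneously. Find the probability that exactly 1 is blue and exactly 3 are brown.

1/21

Unordered draws without replacement: count favorable combinations over C(9,4).
Favorable = C(6,1) · C(3,3) = 6; total = C(9,4) = 126.
P = 6/126 = 1/21 ≈ 0.0476.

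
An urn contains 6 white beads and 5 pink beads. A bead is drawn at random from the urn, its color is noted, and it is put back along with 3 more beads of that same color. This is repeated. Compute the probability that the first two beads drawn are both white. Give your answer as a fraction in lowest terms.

27/77

After a white draw the urn holds 9 white out of 14.
P = (6/11)·(9/14) = 27/77 ≈ 0.3506.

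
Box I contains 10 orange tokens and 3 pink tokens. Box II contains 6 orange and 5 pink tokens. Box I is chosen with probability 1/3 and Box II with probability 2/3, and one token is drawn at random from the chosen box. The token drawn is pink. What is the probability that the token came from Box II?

130/163

P(pink | Box I) = 3/13; P(pink | Box II) = 5/11.
P(pink) = 1/3·3/13 + 2/3·5/11 = 163/429.
By Bayes' rule, P(Box II | pink) = 10/33 / 163/429 = 130/163 ≈ 0.7975.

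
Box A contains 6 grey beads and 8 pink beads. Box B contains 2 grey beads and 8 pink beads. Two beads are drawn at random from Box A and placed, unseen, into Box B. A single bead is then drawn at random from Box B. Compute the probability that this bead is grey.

Condition on how many of the transferred beads are grey (from Box A: 6 grey of 14; then Box B has 12 total).
  0 grey: C(6,0)C(8,2)/C(14,2) = 4/13; then P = 2/12
  1 grey: C(6,1)C(8,1)/C(14,2) = 48/91; then P = 3/12
  2 grey: C(6,2)C(8,0)/C(14,2) = 15/91; then P = 4/12
P(grey from Box B) = 5/21 ≈ 0.2381.

5/21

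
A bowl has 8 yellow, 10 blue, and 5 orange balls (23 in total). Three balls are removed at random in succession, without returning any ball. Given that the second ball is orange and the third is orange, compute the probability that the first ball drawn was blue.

P(first=blue and the second ball is orange and the third is orange) = (10/23)·(5/22)·(4/21) = 100/5313.
P(E) = Σ over first color = 80/5313 + 100/5313 + 10/1771 = 10/253.
By Bayes, P(first=blue | E) = 100/5313 / 10/253 = 10/21 ≈ 0.4762.

10/21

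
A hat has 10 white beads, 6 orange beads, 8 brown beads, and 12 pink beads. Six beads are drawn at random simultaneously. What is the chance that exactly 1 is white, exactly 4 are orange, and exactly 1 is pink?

75/81158

Unordered draws without replacement: count favorable combinations over C(36,6).
Favorable = C(10,1) · C(6,4) · C(8,0) · C(12,1) = 1800; total = C(36,6) = 1947792.
P = 1800/1947792 = 75/81158 ≈ 0.0009.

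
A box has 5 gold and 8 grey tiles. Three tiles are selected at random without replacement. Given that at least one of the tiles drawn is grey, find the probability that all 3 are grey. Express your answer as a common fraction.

P(all 3 grey) = C(8,3)/C(13,3) = 28/143; P(at least one grey) = 1 − C(5,3)/C(13,3) = 138/143.
Since 'all 3 grey' ⊆ 'at least one grey', P(all 3 | at least one) = 28/143 / 138/143 = 14/69 ≈ 0.2029.

14/69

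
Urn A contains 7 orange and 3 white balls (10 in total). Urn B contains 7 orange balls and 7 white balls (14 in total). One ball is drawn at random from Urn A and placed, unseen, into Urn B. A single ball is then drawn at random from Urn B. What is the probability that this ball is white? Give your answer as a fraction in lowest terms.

Condition on how many of the transferred balls are white (from Urn A: 3 white of 10; then Urn B has 15 total).
  0 white: C(3,0)C(7,1)/C(10,1) = 7/10; then P = 7/15
  1 white: C(3,1)C(7,0)/C(10,1) = 3/10; then P = 8/15
P(white from Urn B) = 73/150 ≈ 0.4867.

73/150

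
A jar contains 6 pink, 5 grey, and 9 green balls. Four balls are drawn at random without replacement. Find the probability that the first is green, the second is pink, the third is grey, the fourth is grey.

3/323

Multiply the conditional probability of each draw in order, without replacement, so each draw removes one from its color and from the total.
P = (9/20) · (6/19) · (5/18) · (4/17) = 3/323 ≈ 0.0093.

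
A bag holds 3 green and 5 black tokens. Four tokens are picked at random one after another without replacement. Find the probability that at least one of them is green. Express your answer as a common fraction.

13/14

Use the complement: P(at least one green) = 1 − P(no green).
P(none) = C(5,4)/C(8,4) = 5/70.
So P = 1 − 5/70 = 13/14 ≈ 0.9286.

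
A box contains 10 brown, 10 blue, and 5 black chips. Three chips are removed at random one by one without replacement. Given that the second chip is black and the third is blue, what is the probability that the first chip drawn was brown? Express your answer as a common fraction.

P(first=brown and the second chip is black and the third is blue) = (10/25)·(5/24)·(10/23) = 5/138.
P(E) = Σ over first color = 5/138 + 3/92 + 1/69 = 1/12.
By Bayes, P(first=brown | E) = 5/138 / 1/12 = 10/23 ≈ 0.4348.

10/23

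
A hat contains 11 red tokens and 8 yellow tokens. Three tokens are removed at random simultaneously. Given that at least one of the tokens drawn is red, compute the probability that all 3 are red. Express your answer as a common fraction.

15/83

P(all 3 red) = C(11,3)/C(19,3) = 55/323; P(at least one red) = 1 − C(8,3)/C(19,3) = 913/969.
Since 'all 3 red' ⊆ 'at least one red', P(all 3 | at least one) = 55/323 / 913/969 = 15/83 ≈ 0.1807.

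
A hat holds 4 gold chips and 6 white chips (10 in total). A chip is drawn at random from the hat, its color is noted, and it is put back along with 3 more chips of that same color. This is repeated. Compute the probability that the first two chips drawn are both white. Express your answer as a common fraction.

27/65

After a white draw the hat holds 9 white out of 13.
P = (6/10)·(9/13) = 27/65 ≈ 0.4154.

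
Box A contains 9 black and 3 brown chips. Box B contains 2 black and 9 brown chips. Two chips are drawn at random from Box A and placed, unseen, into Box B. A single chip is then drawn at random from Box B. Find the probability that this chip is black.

Condition on how many of the transferred chips are black (from Box A: 9 black of 12; then Box B has 13 total).
  0 black: C(9,0)C(3,2)/C(12,2) = 1/22; then P = 2/13
  1 black: C(9,1)C(3,1)/C(12,2) = 9/22; then P = 3/13
  2 black: C(9,2)C(3,0)/C(12,2) = 6/11; then P = 4/13
P(black from Box B) = 7/26 ≈ 0.2692.

7/26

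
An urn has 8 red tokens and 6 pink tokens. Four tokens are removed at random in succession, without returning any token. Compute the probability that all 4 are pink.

15/1001

Unordered draws without replacement: count favorable combinations over C(14,4).
Favorable = C(8,0) · C(6,4) = 15; total = C(14,4) = 1001.
P = 15/1001 = 15/1001 ≈ 0.0150.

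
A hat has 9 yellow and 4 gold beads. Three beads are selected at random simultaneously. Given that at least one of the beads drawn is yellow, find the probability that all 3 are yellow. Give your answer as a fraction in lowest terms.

P(all 3 yellow) = C(9,3)/C(13,3) = 42/143; P(at least one yellow) = 1 − C(4,3)/C(13,3) = 141/143.
Since 'all 3 yellow' ⊆ 'at least one yellow', P(all 3 | at least one) = 42/143 / 141/143 = 14/47 ≈ 0.2979.

14/47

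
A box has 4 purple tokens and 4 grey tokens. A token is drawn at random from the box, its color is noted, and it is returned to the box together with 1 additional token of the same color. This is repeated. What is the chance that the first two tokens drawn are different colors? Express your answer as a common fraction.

4/9

Either purple then grey, or grey then purple; after the first draw the total is 9.
P = (4/8)·(4/9) + (4/8)·(4/9) = 4/9 ≈ 0.4444.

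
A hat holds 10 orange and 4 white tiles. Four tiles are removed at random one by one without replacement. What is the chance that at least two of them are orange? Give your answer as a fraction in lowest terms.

960/1001

Sum the hypergeometric tail for j = 2,…,4 orange tiles.
Favorable = C(10,2)·C(4,2) + C(10,3)·C(4,1) + C(10,4)·C(4,0) = 960; total = C(14,4) = 1001.
P = 960/1001 = 960/1001 ≈ 0.9590.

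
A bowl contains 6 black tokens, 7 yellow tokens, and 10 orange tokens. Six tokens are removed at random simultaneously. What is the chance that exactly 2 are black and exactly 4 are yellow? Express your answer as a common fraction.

Unordered draws without replacement: count favorable combinations over C(23,6).
Favorable = C(6,2) · C(7,4) · C(10,0) = 525; total = C(23,6) = 100947.
P = 525/100947 = 25/4807 ≈ 0.0052.

25/4807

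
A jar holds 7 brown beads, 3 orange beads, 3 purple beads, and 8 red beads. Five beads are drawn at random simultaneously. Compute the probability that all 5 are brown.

Unordered draws without replacement: count favorable combinations over C(21,5).
Favorable = C(7,5) · C(3,0) · C(3,0) · C(8,0) = 21; total = C(21,5) = 20349.
P = 21/20349 = 1/969 ≈ 0.0010.

1/969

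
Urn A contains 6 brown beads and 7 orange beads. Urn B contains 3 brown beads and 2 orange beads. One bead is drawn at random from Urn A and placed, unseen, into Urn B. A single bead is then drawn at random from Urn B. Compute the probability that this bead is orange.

11/26

Condition on how many of the transferred beads are orange (from Urn A: 7 orange of 13; then Urn B has 6 total).
  0 orange: C(7,0)C(6,1)/C(13,1) = 6/13; then P = 2/6
  1 orange: C(7,1)C(6,0)/C(13,1) = 7/13; then P = 3/6
P(orange from Urn B) = 11/26 ≈ 0.4231.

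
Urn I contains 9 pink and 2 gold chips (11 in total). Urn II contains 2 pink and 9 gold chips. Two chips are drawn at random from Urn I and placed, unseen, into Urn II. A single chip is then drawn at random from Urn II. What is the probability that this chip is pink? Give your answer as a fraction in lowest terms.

Condition on how many of the transferred chips are pink (from Urn I: 9 pink of 11; then Urn II has 13 total).
  0 pink: C(9,0)C(2,2)/C(11,2) = 1/55; then P = 2/13
  1 pink: C(9,1)C(2,1)/C(11,2) = 18/55; then P = 3/13
  2 pink: C(9,2)C(2,0)/C(11,2) = 36/55; then P = 4/13
P(pink from Urn II) = 40/143 ≈ 0.2797.

40/143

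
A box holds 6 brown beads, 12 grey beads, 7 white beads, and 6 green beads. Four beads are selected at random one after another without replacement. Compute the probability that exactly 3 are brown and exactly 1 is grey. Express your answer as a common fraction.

48/6293

Unordered draws without replacement: count favorable combinations over C(31,4).
Favorable = C(6,3) · C(12,1) · C(7,0) · C(6,0) = 240; total = C(31,4) = 31465.
P = 240/31465 = 48/6293 ≈ 0.0076.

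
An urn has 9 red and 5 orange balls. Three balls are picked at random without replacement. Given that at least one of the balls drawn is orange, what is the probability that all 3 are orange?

P(all 3 orange) = C(5,3)/C(14,3) = 5/182; P(at least one orange) = 1 − C(9,3)/C(14,3) = 10/13.
Since 'all 3 orange' ⊆ 'at least one orange', P(all 3 | at least one) = 5/182 / 10/13 = 1/28 ≈ 0.0357.

1/28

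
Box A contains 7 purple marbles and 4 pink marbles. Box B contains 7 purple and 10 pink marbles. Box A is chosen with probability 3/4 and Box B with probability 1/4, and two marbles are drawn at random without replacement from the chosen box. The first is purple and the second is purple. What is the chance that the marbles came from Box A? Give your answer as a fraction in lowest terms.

P(E | Box A) = 21/55; P(E | Box B) = 21/136.
P(E) = 3/4·21/55 + 1/4·21/136 = 9723/29920.
By Bayes' rule, P(Box A | E) = 63/220 / 9723/29920 = 408/463 ≈ 0.8812.

408/463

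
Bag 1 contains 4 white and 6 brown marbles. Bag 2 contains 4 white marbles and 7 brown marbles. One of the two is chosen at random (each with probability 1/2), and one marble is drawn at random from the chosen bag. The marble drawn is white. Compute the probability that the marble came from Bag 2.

10/21

P(white | Bag 1) = 2/5; P(white | Bag 2) = 4/11.
P(white) = 1/2·2/5 + 1/2·4/11 = 21/55.
By Bayes' rule, P(Bag 2 | white) = 2/11 / 21/55 = 10/21 ≈ 0.4762.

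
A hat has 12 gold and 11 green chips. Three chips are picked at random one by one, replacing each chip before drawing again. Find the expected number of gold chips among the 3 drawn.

By linearity of expectation, E[X] = Σ P(draw i is gold); each independent draw has P(gold) = 12/23.
E[X] = 3 · 12/23 = 36/23 ≈ 1.5652.

36/23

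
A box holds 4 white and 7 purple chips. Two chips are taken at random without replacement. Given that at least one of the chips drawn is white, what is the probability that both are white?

3/17

P(both white) = C(4,2)/C(11,2) = 6/55; P(at least one white) = 1 − C(7,2)/C(11,2) = 34/55.
Since 'both white' ⊆ 'at least one white', P(both | at least one) = 6/55 / 34/55 = 3/17 ≈ 0.1765.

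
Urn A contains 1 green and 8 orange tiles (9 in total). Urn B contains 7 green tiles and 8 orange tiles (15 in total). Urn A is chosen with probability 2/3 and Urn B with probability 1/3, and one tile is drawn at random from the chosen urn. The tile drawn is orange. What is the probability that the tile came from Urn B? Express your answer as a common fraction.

P(orange | Urn A) = 8/9; P(orange | Urn B) = 8/15.
P(orange) = 2/3·8/9 + 1/3·8/15 = 104/135.
By Bayes' rule, P(Urn B | orange) = 8/45 / 104/135 = 3/13 ≈ 0.2308.

3/13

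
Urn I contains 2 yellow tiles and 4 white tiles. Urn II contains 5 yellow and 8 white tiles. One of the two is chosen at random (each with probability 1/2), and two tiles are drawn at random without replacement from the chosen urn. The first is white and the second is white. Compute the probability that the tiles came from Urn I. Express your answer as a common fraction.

P(E | Urn I) = 2/5; P(E | Urn II) = 14/39.
P(E) = 1/2·2/5 + 1/2·14/39 = 74/195.
By Bayes' rule, P(Urn I | E) = 1/5 / 74/195 = 39/74 ≈ 0.5270.

39/74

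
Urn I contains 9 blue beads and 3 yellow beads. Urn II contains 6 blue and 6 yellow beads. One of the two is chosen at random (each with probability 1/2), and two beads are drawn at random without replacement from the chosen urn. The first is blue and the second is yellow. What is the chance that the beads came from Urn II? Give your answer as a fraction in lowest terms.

4/7

P(E | Urn I) = 9/44; P(E | Urn II) = 3/11.
P(E) = 1/2·9/44 + 1/2·3/11 = 21/88.
By Bayes' rule, P(Urn II | E) = 3/22 / 21/88 = 4/7 ≈ 0.5714.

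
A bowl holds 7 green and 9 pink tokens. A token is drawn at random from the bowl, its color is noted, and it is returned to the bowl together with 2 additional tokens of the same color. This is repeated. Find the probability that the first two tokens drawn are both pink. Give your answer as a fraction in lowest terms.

After a pink draw the bowl holds 11 pink out of 18.
P = (9/16)·(11/18) = 11/32 ≈ 0.3438.

11/32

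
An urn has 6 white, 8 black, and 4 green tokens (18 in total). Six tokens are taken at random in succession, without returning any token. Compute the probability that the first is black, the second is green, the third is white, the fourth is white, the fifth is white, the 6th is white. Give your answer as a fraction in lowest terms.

4/4641

Multiply the conditional probability of each draw in order, without replacement, so each draw removes one from its color and from the total.
P = (8/18) · (4/17) · (6/16) · (5/15) · (4/14) · (3/13) = 4/4641 ≈ 0.0009.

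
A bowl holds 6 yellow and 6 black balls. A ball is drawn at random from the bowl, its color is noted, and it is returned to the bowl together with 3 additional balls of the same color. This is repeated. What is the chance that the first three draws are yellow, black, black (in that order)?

1/10

Track the composition after each reinforcement of +3.
P = (6/12) · (6/15) · (9/18) = 1/10 ≈ 0.1000.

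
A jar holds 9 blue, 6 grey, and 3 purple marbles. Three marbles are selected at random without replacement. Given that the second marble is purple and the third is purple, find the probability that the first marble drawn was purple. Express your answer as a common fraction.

1/16

P(first=purple and the second marble is purple and the third is purple) = (3/18)·(2/17)·(1/16) = 1/816.
P(E) = Σ over first color = 3/272 + 1/136 + 1/816 = 1/51.
By Bayes, P(first=purple | E) = 1/816 / 1/51 = 1/16 ≈ 0.0625.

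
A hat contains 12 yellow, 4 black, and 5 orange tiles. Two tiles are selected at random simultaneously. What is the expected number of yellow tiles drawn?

8/7

By linearity of expectation, E[X] = Σ P(draw i is yellow); by symmetry each draw (even without replacement) has P(yellow) = 12/21.
E[X] = 2 · 12/21 = 8/7 ≈ 1.1429.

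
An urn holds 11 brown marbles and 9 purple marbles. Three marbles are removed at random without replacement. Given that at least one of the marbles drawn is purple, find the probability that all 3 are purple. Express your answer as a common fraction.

P(all 3 purple) = C(9,3)/C(20,3) = 7/95; P(at least one purple) = 1 − C(11,3)/C(20,3) = 65/76.
Since 'all 3 purple' ⊆ 'at least one purple', P(all 3 | at least one) = 7/95 / 65/76 = 28/325 ≈ 0.0862.

28/325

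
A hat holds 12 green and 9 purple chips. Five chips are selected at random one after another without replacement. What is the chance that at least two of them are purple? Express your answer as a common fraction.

1678/2261

Sum the hypergeometric tail for j = 2,…,5 purple chips.
Favorable = C(9,2)·C(12,3) + C(9,3)·C(12,2) + C(9,4)·C(12,1) + C(9,5)·C(12,0) = 15102; total = C(21,5) = 20349.
P = 15102/20349 = 1678/2261 ≈ 0.7421.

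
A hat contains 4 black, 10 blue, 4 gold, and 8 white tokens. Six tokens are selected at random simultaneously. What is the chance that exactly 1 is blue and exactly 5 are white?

Unordered draws without replacement: count favorable combinations over C(26,6).
Favorable = C(4,0) · C(10,1) · C(4,0) · C(8,5) = 560; total = C(26,6) = 230230.
P = 560/230230 = 8/3289 ≈ 0.0024.

8/3289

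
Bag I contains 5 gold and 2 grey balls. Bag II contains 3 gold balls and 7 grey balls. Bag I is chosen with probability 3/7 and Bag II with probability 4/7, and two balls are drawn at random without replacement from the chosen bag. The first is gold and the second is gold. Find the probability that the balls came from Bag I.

75/89

P(E | Bag I) = 10/21; P(E | Bag II) = 1/15.
P(E) = 3/7·10/21 + 4/7·1/15 = 178/735.
By Bayes' rule, P(Bag I | E) = 10/49 / 178/735 = 75/89 ≈ 0.8427.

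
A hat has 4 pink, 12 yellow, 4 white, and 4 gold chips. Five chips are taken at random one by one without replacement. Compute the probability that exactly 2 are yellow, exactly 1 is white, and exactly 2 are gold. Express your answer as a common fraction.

6/161

Unordered draws without replacement: count favorable combinations over C(24,5).
Favorable = C(4,0) · C(12,2) · C(4,1) · C(4,2) = 1584; total = C(24,5) = 42504.
P = 1584/42504 = 6/161 ≈ 0.0373.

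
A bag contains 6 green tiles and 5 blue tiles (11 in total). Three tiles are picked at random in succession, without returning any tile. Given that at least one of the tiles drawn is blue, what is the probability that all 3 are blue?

2/29

P(all 3 blue) = C(5,3)/C(11,3) = 2/33; P(at least one blue) = 1 − C(6,3)/C(11,3) = 29/33.
Since 'all 3 blue' ⊆ 'at least one blue', P(all 3 | at least one) = 2/33 / 29/33 = 2/29 ≈ 0.0690.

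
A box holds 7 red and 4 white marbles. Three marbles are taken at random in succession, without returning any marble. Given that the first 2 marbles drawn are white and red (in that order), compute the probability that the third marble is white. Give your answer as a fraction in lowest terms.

1/3

After removing 1 red, 1 white, the box has 3 white out of 9 remaining.
P(third is white | given) = 3/9 = 1/3 ≈ 0.3333.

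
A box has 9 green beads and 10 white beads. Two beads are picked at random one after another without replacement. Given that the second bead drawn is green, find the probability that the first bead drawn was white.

P(first=white and the second bead drawn is green) = (10/19)·(9/18) = 5/19.
P(the second bead drawn is green) = Σ over first color = 4/19 + 5/19 = 9/19.
By Bayes, P(first=white | the second bead drawn is green) = 5/19 / 9/19 = 5/9 ≈ 0.5556.

5/9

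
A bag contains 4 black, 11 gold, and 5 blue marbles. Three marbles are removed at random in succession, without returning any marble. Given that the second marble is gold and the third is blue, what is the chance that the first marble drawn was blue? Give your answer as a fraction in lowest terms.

2/9

P(first=blue and the second marble is gold and the third is blue) = (5/20)·(11/19)·(4/18) = 11/342.
P(E) = Σ over first color = 11/342 + 55/684 + 11/342 = 11/76.
By Bayes, P(first=blue | E) = 11/342 / 11/76 = 2/9 ≈ 0.2222.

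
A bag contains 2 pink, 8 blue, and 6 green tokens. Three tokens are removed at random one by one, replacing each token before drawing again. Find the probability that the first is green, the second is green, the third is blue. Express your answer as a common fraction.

Multiply the conditional probability of each draw in order, with replacement (the composition resets each draw).
P = (6/16) · (6/16) · (8/16) = 9/128 ≈ 0.0703.

9/128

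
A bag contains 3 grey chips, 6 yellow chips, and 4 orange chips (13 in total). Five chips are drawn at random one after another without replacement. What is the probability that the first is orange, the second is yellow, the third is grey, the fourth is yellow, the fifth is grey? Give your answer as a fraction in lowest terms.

Multiply the conditional probability of each draw in order, without replacement, so each draw removes one from its color and from the total.
P = (4/13) · (6/12) · (3/11) · (5/10) · (2/9) = 2/429 ≈ 0.0047.

2/429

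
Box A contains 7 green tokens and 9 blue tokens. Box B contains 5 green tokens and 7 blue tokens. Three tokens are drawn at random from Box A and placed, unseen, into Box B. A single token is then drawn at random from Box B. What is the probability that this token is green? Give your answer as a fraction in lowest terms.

Condition on how many of the transferred tokens are green (from Box A: 7 green of 16; then Box B has 15 total).
  0 green: C(7,0)C(9,3)/C(16,3) = 3/20; then P = 5/15
  1 green: C(7,1)C(9,2)/C(16,3) = 9/20; then P = 6/15
  2 green: C(7,2)C(9,1)/C(16,3) = 27/80; then P = 7/15
  3 green: C(7,3)C(9,0)/C(16,3) = 1/16; then P = 8/15
P(green from Box B) = 101/240 ≈ 0.4208.

101/240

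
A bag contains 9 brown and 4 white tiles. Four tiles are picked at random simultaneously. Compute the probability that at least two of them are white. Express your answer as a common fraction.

Sum the hypergeometric tail for j = 2,…,4 white tiles.
Favorable = C(4,2)·C(9,2) + C(4,3)·C(9,1) + C(4,4)·C(9,0) = 253; total = C(13,4) = 715.
P = 253/715 = 23/65 ≈ 0.3538.

23/65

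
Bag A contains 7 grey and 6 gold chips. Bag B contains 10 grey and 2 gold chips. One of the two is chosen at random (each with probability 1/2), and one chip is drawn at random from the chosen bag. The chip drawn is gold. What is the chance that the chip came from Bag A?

P(gold | Bag A) = 6/13; P(gold | Bag B) = 1/6.
P(gold) = 1/2·6/13 + 1/2·1/6 = 49/156.
By Bayes' rule, P(Bag A | gold) = 3/13 / 49/156 = 36/49 ≈ 0.7347.

36/49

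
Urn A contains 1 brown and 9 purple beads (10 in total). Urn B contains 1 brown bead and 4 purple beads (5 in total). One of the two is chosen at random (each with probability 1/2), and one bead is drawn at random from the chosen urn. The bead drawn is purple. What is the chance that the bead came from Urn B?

8/17

P(purple | Urn A) = 9/10; P(purple | Urn B) = 4/5.
P(purple) = 1/2·9/10 + 1/2·4/5 = 17/20.
By Bayes' rule, P(Urn B | purple) = 2/5 / 17/20 = 8/17 ≈ 0.4706.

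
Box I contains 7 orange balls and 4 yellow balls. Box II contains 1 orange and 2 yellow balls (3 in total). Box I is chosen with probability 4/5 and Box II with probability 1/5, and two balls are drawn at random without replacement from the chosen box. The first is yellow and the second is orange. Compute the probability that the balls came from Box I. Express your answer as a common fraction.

168/223

P(E | Box I) = 14/55; P(E | Box II) = 1/3.
P(E) = 4/5·14/55 + 1/5·1/3 = 223/825.
By Bayes' rule, P(Box I | E) = 56/275 / 223/825 = 168/223 ≈ 0.7534.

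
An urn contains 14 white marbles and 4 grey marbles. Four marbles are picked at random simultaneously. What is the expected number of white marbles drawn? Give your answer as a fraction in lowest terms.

28/9

By linearity of expectation, E[X] = Σ P(draw i is white); by symmetry each draw (even without replacement) has P(white) = 14/18.
E[X] = 4 · 14/18 = 28/9 ≈ 3.1111.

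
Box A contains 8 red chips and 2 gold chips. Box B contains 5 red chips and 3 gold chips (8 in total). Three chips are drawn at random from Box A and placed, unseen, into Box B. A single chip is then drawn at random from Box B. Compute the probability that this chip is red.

Condition on how many of the transferred chips are red (from Box A: 8 red of 10; then Box B has 11 total).
  1 red: C(8,1)C(2,2)/C(10,3) = 1/15; then P = 6/11
  2 red: C(8,2)C(2,1)/C(10,3) = 7/15; then P = 7/11
  3 red: C(8,3)C(2,0)/C(10,3) = 7/15; then P = 8/11
P(red from Box B) = 37/55 ≈ 0.6727.

37/55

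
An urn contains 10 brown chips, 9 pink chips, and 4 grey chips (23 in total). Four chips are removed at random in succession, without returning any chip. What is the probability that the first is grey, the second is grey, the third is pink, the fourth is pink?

Multiply the conditional probability of each draw in order, without replacement, so each draw removes one from its color and from the total.
P = (4/23) · (3/22) · (9/21) · (8/20) = 36/8855 ≈ 0.0041.

36/8855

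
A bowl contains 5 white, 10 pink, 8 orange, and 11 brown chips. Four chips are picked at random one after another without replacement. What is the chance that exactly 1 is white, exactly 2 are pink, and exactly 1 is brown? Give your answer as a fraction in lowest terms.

Unordered draws without replacement: count favorable combinations over C(34,4).
Favorable = C(5,1) · C(10,2) · C(8,0) · C(11,1) = 2475; total = C(34,4) = 46376.
P = 2475/46376 = 225/4216 ≈ 0.0534.

225/4216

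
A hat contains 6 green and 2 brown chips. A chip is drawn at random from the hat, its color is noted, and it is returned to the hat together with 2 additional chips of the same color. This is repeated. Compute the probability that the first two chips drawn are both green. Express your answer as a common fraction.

After a green draw the hat holds 8 green out of 10.
P = (6/8)·(8/10) = 3/5 ≈ 0.6000.

3/5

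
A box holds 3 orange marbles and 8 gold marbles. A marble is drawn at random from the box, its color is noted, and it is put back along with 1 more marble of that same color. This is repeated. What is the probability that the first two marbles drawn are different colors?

4/11

Either gold then orange, or orange then gold; after the first draw the total is 12.
P = (8/11)·(3/12) + (3/11)·(8/12) = 4/11 ≈ 0.3636.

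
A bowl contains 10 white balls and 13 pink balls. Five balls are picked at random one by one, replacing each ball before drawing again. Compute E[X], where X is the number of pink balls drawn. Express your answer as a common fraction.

65/23

By linearity of expectation, E[X] = Σ P(draw i is pink); each independent draw has P(pink) = 13/23.
E[X] = 5 · 13/23 = 65/23 ≈ 2.8261.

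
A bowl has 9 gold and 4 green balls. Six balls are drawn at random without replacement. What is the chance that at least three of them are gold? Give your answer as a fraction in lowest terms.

Sum the hypergeometric tail for j = 3,…,6 gold balls.
Favorable = C(9,3)·C(4,3) + C(9,4)·C(4,2) + C(9,5)·C(4,1) + C(9,6)·C(4,0) = 1680; total = C(13,6) = 1716.
P = 1680/1716 = 140/143 ≈ 0.9790.

140/143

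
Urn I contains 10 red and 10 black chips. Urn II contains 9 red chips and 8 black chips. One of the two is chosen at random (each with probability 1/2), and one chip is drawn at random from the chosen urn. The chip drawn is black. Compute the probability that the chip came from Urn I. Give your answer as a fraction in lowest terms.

P(black | Urn I) = 1/2; P(black | Urn II) = 8/17.
P(black) = 1/2·1/2 + 1/2·8/17 = 33/68.
By Bayes' rule, P(Urn I | black) = 1/4 / 33/68 = 17/33 ≈ 0.5152.

17/33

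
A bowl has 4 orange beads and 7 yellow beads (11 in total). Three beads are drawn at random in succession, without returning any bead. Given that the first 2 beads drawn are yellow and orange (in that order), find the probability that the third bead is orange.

After removing 1 orange, 1 yellow, the bowl has 3 orange out of 9 remaining.
P(third is orange | given) = 3/9 = 1/3 ≈ 0.3333.

1/3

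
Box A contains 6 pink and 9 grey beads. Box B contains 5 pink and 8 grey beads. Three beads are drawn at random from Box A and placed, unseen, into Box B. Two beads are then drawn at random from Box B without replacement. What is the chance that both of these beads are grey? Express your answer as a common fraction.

Condition on how many of the transferred beads are grey (from Box A: 9 grey of 15; then Box B has 16 total).
  0 grey: C(9,0)C(6,3)/C(15,3) = 4/91; then P = C(8,2)/C(16,2) = 7/30
  1 grey: C(9,1)C(6,2)/C(15,3) = 27/91; then P = C(9,2)/C(16,2) = 3/10
  2 grey: C(9,2)C(6,1)/C(15,3) = 216/455; then P = C(10,2)/C(16,2) = 3/8
  3 grey: C(9,3)C(6,0)/C(15,3) = 12/65; then P = C(11,2)/C(16,2) = 11/24
P(both grey) = 38/105 ≈ 0.3619.

38/105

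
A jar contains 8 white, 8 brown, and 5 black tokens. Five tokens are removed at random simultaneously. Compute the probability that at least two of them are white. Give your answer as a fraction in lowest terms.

Sum the hypergeometric tail for j = 2,…,5 white tokens.
Favorable = C(8,2)·C(13,3) + C(8,3)·C(13,2) + C(8,4)·C(13,1) + C(8,5)·C(13,0) = 13342; total = C(21,5) = 20349.
P = 13342/20349 = 1906/2907 ≈ 0.6557.

1906/2907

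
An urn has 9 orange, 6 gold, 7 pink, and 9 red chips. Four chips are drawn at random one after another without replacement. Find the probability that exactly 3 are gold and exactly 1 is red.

36/6293

Unordered draws without replacement: count favorable combinations over C(31,4).
Favorable = C(9,0) · C(6,3) · C(7,0) · C(9,1) = 180; total = C(31,4) = 31465.
P = 180/31465 = 36/6293 ≈ 0.0057.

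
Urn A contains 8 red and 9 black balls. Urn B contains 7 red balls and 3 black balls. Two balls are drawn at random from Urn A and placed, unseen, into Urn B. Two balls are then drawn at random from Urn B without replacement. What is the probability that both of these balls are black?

73/748

Condition on how many of the transferred balls are black (from Urn A: 9 black of 17; then Urn B has 12 total).
  0 black: C(9,0)C(8,2)/C(17,2) = 7/34; then P = C(3,2)/C(12,2) = 1/22
  1 black: C(9,1)C(8,1)/C(17,2) = 9/17; then P = C(4,2)/C(12,2) = 1/11
  2 black: C(9,2)C(8,0)/C(17,2) = 9/34; then P = C(5,2)/C(12,2) = 5/33
P(both black) = 73/748 ≈ 0.0976.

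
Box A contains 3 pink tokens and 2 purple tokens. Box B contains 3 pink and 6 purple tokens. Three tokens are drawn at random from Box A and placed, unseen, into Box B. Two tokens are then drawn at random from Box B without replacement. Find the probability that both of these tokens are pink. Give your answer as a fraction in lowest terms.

31/220

Condition on how many of the transferred tokens are pink (from Box A: 3 pink of 5; then Box B has 12 total).
  1 pink: C(3,1)C(2,2)/C(5,3) = 3/10; then P = C(4,2)/C(12,2) = 1/11
  2 pink: C(3,2)C(2,1)/C(5,3) = 3/5; then P = C(5,2)/C(12,2) = 5/33
  3 pink: C(3,3)C(2,0)/C(5,3) = 1/10; then P = C(6,2)/C(12,2) = 5/22
P(both pink) = 31/220 ≈ 0.1409.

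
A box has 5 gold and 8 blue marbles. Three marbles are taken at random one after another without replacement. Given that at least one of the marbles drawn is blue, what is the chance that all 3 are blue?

P(all 3 blue) = C(8,3)/C(13,3) = 28/143; P(at least one blue) = 1 − C(5,3)/C(13,3) = 138/143.
Since 'all 3 blue' ⊆ 'at least one blue', P(all 3 | at least one) = 28/143 / 138/143 = 14/69 ≈ 0.2029.

14/69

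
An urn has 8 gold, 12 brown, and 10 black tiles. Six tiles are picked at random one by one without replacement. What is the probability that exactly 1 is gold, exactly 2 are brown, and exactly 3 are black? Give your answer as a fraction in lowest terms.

Unordered draws without replacement: count favorable combinations over C(30,6).
Favorable = C(8,1) · C(12,2) · C(10,3) = 63360; total = C(30,6) = 593775.
P = 63360/593775 = 1408/13195 ≈ 0.1067.

1408/13195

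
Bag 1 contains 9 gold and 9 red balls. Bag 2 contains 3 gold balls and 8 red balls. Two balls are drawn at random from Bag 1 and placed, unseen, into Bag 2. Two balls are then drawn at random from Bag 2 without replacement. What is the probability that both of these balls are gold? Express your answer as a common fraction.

53/663

Condition on how many of the transferred balls are gold (from Bag 1: 9 gold of 18; then Bag 2 has 13 total).
  0 gold: C(9,0)C(9,2)/C(18,2) = 4/17; then P = C(3,2)/C(13,2) = 1/26
  1 gold: C(9,1)C(9,1)/C(18,2) = 9/17; then P = C(4,2)/C(13,2) = 1/13
  2 gold: C(9,2)C(9,0)/C(18,2) = 4/17; then P = C(5,2)/C(13,2) = 5/39
P(both gold) = 53/663 ≈ 0.0799.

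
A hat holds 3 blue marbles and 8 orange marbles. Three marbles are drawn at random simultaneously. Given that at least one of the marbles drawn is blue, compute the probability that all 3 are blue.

1/109

P(all 3 blue) = C(3,3)/C(11,3) = 1/165; P(at least one blue) = 1 − C(8,3)/C(11,3) = 109/165.
Since 'all 3 blue' ⊆ 'at least one blue', P(all 3 | at least one) = 1/165 / 109/165 = 1/109 ≈ 0.0092.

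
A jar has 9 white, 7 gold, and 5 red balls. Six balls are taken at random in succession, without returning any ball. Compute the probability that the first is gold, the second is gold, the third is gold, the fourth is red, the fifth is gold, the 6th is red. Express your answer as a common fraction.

Multiply the conditional probability of each draw in order, without replacement, so each draw removes one from its color and from the total.
P = (7/21) · (6/20) · (5/19) · (5/18) · (4/17) · (4/16) = 5/11628 ≈ 0.0004.

5/11628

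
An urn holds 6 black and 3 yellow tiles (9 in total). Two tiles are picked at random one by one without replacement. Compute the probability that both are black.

5/12

Unordered draws without replacement: count favorable combinations over C(9,2).
Favorable = C(6,2) · C(3,0) = 15; total = C(9,2) = 36.
P = 15/36 = 5/12 ≈ 0.4167.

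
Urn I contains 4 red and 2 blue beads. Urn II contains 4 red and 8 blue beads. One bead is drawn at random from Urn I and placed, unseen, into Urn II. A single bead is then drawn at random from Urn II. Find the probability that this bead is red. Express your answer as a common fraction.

14/39

Condition on how many of the transferred beads are red (from Urn I: 4 red of 6; then Urn II has 13 total).
  0 red: C(4,0)C(2,1)/C(6,1) = 1/3; then P = 4/13
  1 red: C(4,1)C(2,0)/C(6,1) = 2/3; then P = 5/13
P(red from Urn II) = 14/39 ≈ 0.3590.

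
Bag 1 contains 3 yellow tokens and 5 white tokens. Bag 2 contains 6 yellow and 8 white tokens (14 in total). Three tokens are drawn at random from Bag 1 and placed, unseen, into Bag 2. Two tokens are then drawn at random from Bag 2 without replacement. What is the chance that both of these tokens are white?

617/1904

Condition on how many of the transferred tokens are white (from Bag 1: 5 white of 8; then Bag 2 has 17 total).
  0 white: C(5,0)C(3,3)/C(8,3) = 1/56; then P = C(8,2)/C(17,2) = 7/34
  1 white: C(5,1)C(3,2)/C(8,3) = 15/56; then P = C(9,2)/C(17,2) = 9/34
  2 white: C(5,2)C(3,1)/C(8,3) = 15/28; then P = C(10,2)/C(17,2) = 45/136
  3 white: C(5,3)C(3,0)/C(8,3) = 5/28; then P = C(11,2)/C(17,2) = 55/136
P(both white) = 617/1904 ≈ 0.3241.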